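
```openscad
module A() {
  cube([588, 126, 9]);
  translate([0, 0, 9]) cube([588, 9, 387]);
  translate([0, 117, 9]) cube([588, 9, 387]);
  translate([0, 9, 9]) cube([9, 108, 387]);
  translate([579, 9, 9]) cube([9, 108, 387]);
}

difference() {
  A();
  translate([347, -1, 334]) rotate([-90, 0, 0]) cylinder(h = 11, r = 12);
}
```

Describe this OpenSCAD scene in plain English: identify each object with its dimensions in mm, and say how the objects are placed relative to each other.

A is an open-topped rectangular box: outside dimensions 588×126×396 mm, with a uniform wall and base thickness of 9 mm. The base is a full 588×126 slab on the floor; four walls sit on top of the base. The front and back walls (the −y and +y sides) span the full width; the two side walls fit between them.

The open box has a circular hole of radius 12 mm through its front wall, centred at (x = 347, z = 334).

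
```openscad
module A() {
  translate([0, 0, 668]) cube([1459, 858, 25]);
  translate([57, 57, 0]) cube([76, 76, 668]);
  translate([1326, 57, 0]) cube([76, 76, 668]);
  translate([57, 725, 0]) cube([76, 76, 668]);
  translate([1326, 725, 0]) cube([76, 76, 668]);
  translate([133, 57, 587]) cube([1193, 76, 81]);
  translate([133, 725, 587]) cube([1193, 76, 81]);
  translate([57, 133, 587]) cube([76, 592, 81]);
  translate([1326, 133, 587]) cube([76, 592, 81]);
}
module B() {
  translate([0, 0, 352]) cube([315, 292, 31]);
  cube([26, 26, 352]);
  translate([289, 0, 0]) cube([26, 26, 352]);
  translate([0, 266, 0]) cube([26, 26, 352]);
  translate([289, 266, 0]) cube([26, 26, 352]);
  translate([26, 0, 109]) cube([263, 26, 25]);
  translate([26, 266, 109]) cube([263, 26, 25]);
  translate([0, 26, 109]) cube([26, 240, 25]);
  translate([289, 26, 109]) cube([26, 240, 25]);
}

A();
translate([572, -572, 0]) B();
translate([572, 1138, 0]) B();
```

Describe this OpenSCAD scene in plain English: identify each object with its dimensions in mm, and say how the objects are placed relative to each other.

A is a table with a 1459×858 mm rectangular top, 25 mm thick, top surface at z = 693 mm, supported by four 76×76 mm square legs, each inset 57 mm from the nearest pair of top edges, running from the floor. Four apron rails, 76 mm thick and 81 mm tall, run between adjacent legs with their top edges flush with the underside of the top and their outer faces flush with the legs' outer faces.

B is a simple wooden stool: a rectangular seat 315 mm (x) by 292 mm (y), 31 mm thick, top face at z = 383 mm, on four square legs, each 26×26 mm in cross-section. The legs rest on z = 0, each flush with a corner of the seat. Four stretchers, 26 mm wide and 25 mm tall, connect adjacent legs with their undersides at z = 109 mm, each running between the inner faces of the legs it joins and aligned with the legs' outer faces on the other axis.

Two stools sit around the table at the −y, +y sides.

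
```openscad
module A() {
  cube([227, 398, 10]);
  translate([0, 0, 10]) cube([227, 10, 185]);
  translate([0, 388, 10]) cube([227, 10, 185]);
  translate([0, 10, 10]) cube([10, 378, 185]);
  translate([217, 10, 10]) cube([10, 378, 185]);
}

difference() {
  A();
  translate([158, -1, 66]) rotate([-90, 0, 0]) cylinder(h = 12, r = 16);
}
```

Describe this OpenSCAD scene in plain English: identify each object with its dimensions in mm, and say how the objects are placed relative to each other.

A is an open-topped rectangular box: outside dimensions 227×398×195 mm, with a uniform wall and base thickness of 10 mm. The base is a full 227×398 slab on the floor; four walls sit on top of the base. The front and back walls (the −y and +y sides) span the full width; the two side walls fit between them.

The open box has a circular hole of radius 16 mm through its front wall, centred at (x = 158, z = 66).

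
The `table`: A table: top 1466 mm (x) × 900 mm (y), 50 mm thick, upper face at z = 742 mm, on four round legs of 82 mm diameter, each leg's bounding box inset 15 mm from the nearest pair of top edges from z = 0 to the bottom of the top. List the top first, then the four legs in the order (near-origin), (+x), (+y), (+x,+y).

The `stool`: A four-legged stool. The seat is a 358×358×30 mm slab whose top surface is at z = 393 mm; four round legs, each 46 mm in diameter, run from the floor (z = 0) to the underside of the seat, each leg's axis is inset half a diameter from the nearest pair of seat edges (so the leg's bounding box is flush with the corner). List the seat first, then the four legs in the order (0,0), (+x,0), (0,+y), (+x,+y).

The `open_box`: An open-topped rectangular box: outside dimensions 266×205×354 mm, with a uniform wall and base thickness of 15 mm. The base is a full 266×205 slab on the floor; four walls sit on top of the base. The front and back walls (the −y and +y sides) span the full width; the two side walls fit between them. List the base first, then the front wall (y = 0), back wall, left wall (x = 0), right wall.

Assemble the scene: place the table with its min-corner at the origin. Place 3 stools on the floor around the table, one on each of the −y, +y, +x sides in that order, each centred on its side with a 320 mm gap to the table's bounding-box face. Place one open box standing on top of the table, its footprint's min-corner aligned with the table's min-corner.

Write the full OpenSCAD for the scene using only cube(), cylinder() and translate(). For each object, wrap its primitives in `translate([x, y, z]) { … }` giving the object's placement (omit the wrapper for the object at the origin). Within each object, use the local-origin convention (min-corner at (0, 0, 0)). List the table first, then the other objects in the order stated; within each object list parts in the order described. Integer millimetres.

translate([0, 0, 692]) cube([1466, 900, 50]);
translate([56, 56, 0]) cylinder(h = 692, r = 41);
translate([1410, 56, 0]) cylinder(h = 692, r = 41);
translate([56, 844, 0]) cylinder(h = 692, r = 41);
translate([1410, 844, 0]) cylinder(h = 692, r = 41);
translate([554, -678, 0]) {
  translate([0, 0, 363]) cube([358, 358, 30]);
  translate([23, 23, 0]) cylinder(h = 363, r = 23);
  translate([335, 23, 0]) cylinder(h = 363, r = 23);
  translate([23, 335, 0]) cylinder(h = 363, r = 23);
  translate([335, 335, 0]) cylinder(h = 363, r = 23);
}
translate([554, 1220, 0]) {
  translate([0, 0, 363]) cube([358, 358, 30]);
  translate([23, 23, 0]) cylinder(h = 363, r = 23);
  translate([335, 23, 0]) cylinder(h = 363, r = 23);
  translate([23, 335, 0]) cylinder(h = 363, r = 23);
  translate([335, 335, 0]) cylinder(h = 363, r = 23);
}
translate([1786, 271, 0]) {
  translate([0, 0, 363]) cube([358, 358, 30]);
  translate([23, 23, 0]) cylinder(h = 363, r = 23);
  translate([335, 23, 0]) cylinder(h = 363, r = 23);
  translate([23, 335, 0]) cylinder(h = 363, r = 23);
  translate([335, 335, 0]) cylinder(h = 363, r = 23);
}
translate([0, 0, 742]) {
  cube([266, 205, 15]);
  translate([0, 0, 15]) cube([266, 15, 339]);
  translate([0, 190, 15]) cube([266, 15, 339]);
  translate([0, 15, 15]) cube([15, 175, 339]);
  translate([251, 15, 15]) cube([15, 175, 339]);
}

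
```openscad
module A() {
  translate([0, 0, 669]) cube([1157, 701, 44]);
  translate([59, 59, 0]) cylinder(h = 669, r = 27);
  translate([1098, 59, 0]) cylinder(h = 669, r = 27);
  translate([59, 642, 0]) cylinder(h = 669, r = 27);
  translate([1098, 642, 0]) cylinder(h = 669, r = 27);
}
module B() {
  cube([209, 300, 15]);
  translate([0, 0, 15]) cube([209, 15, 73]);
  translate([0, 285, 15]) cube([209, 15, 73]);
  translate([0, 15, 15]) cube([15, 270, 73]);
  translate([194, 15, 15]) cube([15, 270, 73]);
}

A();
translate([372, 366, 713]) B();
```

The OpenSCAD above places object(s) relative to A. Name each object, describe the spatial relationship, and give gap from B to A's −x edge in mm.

A is a table. B is an open box. The open box is on top of the table. The gap from the open box to the table's −x edge is 372 mm.

The open box's min-x is at 372; the table's min-x is 0; gap = 372 mm.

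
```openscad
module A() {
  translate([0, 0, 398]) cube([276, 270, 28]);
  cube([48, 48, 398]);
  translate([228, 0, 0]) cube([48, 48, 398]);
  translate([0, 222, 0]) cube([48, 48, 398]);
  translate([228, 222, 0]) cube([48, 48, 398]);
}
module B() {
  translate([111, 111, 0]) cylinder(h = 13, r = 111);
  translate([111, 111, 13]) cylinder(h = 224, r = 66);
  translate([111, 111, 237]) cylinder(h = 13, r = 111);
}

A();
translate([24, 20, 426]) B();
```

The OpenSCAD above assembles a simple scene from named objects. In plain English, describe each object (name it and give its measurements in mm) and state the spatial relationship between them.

A is a four-legged stool. The seat is a 276×270×28 mm slab whose top surface is at z = 426 mm; four square legs, each 48×48 mm in cross-section, run from the floor (z = 0) to the underside of the seat, each flush with a corner of the seat.

B is a spool: two coaxial disc flanges of radius 111 mm and thickness 13 mm, joined by a core cylinder of radius 66 mm and height 224 mm. The lower flange rests on z = 0 and the three cylinders share a vertical axis.

The spool is on top of the stool.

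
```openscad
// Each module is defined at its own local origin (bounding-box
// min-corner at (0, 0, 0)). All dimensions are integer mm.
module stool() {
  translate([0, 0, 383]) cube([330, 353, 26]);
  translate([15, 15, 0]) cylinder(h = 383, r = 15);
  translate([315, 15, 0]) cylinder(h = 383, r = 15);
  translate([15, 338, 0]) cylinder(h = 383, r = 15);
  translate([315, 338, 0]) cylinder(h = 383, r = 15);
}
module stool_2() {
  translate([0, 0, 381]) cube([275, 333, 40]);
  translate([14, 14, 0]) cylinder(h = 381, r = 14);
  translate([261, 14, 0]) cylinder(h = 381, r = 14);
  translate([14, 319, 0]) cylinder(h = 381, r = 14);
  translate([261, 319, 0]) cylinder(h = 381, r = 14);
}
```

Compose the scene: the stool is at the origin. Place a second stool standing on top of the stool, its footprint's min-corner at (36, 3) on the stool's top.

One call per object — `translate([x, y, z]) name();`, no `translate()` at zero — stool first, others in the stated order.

stool();
translate([36, 3, 409]) stool_2();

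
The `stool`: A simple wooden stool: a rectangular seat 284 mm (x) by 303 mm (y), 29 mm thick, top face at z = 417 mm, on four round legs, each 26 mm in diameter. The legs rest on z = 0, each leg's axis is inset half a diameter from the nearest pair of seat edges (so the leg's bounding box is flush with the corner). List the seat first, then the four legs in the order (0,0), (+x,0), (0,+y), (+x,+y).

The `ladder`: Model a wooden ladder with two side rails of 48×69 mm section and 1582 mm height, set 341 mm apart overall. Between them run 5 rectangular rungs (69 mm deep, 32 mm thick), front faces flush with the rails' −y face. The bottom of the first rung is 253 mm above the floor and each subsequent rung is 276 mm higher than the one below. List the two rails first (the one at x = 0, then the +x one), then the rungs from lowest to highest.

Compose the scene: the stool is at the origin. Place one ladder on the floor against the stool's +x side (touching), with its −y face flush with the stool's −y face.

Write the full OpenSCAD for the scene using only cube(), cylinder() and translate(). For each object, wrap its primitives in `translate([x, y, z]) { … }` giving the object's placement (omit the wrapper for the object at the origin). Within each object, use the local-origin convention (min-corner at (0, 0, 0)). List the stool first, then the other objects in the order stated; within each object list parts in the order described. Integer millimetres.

translate([0, 0, 388]) cube([284, 303, 29]);
translate([13, 13, 0]) cylinder(h = 388, r = 13);
translate([271, 13, 0]) cylinder(h = 388, r = 13);
translate([13, 290, 0]) cylinder(h = 388, r = 13);
translate([271, 290, 0]) cylinder(h = 388, r = 13);
translate([284, 0, 0]) {
  cube([48, 69, 1582]);
  translate([293, 0, 0]) cube([48, 69, 1582]);
  translate([48, 0, 253]) cube([245, 69, 32]);
  translate([48, 0, 529]) cube([245, 69, 32]);
  translate([48, 0, 805]) cube([245, 69, 32]);
  translate([48, 0, 1081]) cube([245, 69, 32]);
  translate([48, 0, 1357]) cube([245, 69, 32]);
}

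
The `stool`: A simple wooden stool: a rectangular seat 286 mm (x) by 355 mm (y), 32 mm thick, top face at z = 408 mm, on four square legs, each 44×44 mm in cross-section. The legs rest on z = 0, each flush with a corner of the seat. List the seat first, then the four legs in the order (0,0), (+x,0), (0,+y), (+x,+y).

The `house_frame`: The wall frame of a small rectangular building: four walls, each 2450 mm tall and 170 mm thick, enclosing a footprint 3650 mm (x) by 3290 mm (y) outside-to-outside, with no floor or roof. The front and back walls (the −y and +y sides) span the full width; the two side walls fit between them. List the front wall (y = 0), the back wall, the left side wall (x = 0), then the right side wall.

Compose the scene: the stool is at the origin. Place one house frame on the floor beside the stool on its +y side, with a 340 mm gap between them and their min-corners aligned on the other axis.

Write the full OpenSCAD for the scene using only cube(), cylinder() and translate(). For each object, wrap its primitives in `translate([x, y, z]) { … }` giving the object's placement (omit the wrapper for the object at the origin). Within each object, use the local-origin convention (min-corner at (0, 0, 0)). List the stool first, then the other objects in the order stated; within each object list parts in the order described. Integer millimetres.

translate([0, 0, 376]) cube([286, 355, 32]);
cube([44, 44, 376]);
translate([242, 0, 0]) cube([44, 44, 376]);
translate([0, 311, 0]) cube([44, 44, 376]);
translate([242, 311, 0]) cube([44, 44, 376]);
translate([0, 695, 0]) {
  cube([3650, 170, 2450]);
  translate([0, 3120, 0]) cube([3650, 170, 2450]);
  translate([0, 170, 0]) cube([170, 2950, 2450]);
  translate([3480, 170, 0]) cube([170, 2950, 2450]);
}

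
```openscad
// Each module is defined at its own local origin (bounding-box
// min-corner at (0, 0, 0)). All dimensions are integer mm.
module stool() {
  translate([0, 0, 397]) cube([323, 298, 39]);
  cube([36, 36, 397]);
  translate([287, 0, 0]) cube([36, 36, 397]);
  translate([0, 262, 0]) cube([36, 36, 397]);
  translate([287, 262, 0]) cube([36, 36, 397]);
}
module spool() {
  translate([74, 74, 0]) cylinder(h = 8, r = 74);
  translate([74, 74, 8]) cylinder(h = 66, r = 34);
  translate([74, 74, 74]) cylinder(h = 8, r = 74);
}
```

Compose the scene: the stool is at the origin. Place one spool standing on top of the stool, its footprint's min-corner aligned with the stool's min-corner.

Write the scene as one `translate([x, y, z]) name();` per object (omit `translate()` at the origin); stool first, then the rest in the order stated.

stool();
translate([0, 0, 436]) spool();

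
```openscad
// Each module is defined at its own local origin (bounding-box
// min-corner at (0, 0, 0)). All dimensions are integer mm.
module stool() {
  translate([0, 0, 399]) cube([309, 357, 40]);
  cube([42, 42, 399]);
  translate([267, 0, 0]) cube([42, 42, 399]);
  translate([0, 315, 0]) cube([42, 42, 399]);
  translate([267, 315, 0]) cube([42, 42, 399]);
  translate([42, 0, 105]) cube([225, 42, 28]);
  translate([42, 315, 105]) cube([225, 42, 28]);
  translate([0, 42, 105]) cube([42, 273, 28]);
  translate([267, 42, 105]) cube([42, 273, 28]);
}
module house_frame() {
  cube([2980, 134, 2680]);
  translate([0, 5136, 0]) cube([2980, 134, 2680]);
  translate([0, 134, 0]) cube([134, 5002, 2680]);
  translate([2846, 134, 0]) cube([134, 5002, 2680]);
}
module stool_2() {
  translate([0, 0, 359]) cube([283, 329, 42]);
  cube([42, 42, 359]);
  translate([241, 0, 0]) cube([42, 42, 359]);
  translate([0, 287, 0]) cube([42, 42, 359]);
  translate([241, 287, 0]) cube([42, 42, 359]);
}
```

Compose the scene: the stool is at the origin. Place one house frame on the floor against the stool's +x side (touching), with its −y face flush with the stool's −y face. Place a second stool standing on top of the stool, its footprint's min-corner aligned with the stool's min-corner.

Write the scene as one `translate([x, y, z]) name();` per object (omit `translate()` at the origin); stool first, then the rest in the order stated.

stool();
translate([309, 0, 0]) house_frame();
translate([0, 0, 439]) stool_2();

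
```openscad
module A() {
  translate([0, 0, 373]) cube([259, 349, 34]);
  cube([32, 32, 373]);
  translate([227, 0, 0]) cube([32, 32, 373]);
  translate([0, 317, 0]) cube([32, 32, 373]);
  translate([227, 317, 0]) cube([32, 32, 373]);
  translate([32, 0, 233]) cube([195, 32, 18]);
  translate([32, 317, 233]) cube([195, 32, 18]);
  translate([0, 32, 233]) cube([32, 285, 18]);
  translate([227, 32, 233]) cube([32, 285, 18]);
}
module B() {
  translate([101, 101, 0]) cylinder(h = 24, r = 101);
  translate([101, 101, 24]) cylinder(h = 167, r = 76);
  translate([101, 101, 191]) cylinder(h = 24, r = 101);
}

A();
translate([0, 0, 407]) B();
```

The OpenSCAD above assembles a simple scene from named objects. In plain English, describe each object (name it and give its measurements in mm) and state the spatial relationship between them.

A is a simple wooden stool: a rectangular seat 259 mm (x) by 349 mm (y), 34 mm thick, top face at z = 407 mm, on four square legs, each 32×32 mm in cross-section. The legs rest on z = 0, each flush with a corner of the seat. Four stretchers, 32 mm wide and 18 mm tall, connect adjacent legs with their undersides at z = 233 mm, each running between the inner faces of the legs it joins and aligned with the legs' outer faces on the other axis.

B is a spool: two coaxial disc flanges of radius 101 mm and thickness 24 mm, joined by a core cylinder of radius 76 mm and height 167 mm. The lower flange rests on z = 0 and the three cylinders share a vertical axis.

The spool is on top of the stool.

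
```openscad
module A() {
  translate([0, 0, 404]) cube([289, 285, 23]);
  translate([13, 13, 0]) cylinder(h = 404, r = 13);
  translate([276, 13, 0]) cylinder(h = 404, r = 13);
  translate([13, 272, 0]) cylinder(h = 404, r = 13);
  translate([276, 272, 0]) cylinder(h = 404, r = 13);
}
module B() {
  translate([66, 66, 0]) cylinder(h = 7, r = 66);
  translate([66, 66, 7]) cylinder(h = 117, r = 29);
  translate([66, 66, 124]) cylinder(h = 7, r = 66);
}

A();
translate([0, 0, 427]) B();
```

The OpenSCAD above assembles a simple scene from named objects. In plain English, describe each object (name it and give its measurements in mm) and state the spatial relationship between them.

A is a four-legged stool. The seat is 289×285 mm, 23 mm thick, top at z = 427 mm. It stands on four round legs, each 26 mm in diameter, from z = 0 to the seat underside, each leg's axis is inset half a diameter from the nearest pair of seat edges (so the leg's bounding box is flush with the corner).

B is a spool: two coaxial disc flanges of radius 66 mm and thickness 7 mm, joined by a core cylinder of radius 29 mm and height 117 mm. The lower flange rests on z = 0 and the three cylinders share a vertical axis.

The spool is on top of the stool.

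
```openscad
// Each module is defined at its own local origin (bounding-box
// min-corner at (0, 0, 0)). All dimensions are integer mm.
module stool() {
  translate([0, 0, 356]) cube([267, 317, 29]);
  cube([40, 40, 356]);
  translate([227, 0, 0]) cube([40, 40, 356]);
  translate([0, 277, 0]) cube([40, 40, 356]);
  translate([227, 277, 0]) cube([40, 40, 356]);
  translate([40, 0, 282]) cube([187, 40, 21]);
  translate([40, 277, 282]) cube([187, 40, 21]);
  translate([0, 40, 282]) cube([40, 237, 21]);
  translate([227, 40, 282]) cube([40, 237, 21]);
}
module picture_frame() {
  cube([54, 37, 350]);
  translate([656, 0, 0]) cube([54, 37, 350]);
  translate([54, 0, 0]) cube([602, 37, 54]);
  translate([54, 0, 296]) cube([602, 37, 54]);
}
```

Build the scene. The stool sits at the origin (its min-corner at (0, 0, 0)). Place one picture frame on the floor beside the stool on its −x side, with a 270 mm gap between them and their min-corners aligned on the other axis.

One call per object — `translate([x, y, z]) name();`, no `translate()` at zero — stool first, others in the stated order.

stool();
translate([-980, 0, 0]) picture_frame();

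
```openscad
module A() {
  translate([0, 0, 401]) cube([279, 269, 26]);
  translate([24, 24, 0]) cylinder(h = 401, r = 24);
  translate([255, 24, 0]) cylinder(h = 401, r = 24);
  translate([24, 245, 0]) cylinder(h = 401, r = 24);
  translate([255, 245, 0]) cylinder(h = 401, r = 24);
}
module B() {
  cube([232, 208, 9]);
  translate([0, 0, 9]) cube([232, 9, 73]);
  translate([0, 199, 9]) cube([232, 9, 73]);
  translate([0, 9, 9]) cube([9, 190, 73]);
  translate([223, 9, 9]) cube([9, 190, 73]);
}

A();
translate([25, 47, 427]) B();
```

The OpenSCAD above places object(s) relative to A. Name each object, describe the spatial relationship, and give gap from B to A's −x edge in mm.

A is a stool. B is an open box. The open box is on top of the stool. The gap from the open box to the stool's −x edge is 25 mm.

The open box's min-x is at 25; the stool's min-x is 0; gap = 25 mm.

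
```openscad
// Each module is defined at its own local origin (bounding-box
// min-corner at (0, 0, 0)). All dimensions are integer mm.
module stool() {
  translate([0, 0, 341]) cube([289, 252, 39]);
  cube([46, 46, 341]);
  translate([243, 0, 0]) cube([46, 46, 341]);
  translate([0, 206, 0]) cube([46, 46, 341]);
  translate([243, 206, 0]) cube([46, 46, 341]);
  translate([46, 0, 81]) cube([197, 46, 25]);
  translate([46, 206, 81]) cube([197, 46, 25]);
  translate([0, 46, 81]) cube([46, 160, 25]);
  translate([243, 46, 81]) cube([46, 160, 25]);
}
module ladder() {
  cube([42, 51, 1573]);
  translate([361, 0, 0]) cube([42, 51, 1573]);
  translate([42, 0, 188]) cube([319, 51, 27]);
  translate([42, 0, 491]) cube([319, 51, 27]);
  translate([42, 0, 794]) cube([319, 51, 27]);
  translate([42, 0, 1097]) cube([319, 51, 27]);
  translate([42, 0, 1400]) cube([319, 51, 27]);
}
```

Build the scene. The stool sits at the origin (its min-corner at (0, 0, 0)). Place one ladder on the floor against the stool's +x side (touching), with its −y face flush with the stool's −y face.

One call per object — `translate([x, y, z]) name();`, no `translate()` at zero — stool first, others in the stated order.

stool();
translate([289, 0, 0]) ladder();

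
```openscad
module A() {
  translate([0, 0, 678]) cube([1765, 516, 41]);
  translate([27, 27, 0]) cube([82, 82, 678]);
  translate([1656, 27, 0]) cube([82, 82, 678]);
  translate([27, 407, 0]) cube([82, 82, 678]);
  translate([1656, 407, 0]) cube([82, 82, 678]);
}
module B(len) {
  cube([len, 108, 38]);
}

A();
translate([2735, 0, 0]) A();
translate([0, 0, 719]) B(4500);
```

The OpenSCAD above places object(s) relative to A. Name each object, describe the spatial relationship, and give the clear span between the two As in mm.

A is a table. B is a beam. A beam spans the tops of two tables. The clear span between the two tables is 970 mm.

Second table starts at x = 2735; first ends at x = 1765; clear span = 2735 − 1765 = 970 mm.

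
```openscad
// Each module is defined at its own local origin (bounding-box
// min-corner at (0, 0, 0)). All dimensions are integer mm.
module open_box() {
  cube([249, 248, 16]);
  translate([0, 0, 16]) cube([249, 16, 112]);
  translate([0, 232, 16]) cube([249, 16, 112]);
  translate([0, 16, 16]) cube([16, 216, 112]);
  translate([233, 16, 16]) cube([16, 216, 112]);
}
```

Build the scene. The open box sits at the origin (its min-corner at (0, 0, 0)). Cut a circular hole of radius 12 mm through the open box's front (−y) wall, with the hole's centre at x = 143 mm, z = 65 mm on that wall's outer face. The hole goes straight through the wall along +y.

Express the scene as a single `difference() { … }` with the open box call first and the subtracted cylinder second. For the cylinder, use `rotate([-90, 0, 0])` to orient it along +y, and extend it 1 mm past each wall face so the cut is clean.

difference() {
  open_box();
  translate([143, -1, 65]) rotate([-90, 0, 0]) cylinder(h = 18, r = 12);
}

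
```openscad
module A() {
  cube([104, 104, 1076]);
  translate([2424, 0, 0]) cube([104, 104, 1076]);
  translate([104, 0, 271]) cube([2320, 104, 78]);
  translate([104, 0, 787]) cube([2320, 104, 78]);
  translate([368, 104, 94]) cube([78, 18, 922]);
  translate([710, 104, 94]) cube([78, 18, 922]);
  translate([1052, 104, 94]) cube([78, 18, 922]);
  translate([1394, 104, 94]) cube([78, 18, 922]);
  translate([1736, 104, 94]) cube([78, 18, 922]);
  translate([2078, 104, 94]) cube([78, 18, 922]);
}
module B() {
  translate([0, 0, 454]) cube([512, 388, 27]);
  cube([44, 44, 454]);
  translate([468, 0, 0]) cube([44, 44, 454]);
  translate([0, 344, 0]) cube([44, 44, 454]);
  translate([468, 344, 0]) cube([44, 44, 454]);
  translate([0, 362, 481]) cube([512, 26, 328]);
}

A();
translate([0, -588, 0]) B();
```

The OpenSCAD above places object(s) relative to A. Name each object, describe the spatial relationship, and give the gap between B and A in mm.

A is a fence section. B is a chair. The chair is on the floor beside the fence section on its −y side. The gap between the chair and the fence section is 200 mm.

The chair's nearest face is 200 mm from the fence section's −y face.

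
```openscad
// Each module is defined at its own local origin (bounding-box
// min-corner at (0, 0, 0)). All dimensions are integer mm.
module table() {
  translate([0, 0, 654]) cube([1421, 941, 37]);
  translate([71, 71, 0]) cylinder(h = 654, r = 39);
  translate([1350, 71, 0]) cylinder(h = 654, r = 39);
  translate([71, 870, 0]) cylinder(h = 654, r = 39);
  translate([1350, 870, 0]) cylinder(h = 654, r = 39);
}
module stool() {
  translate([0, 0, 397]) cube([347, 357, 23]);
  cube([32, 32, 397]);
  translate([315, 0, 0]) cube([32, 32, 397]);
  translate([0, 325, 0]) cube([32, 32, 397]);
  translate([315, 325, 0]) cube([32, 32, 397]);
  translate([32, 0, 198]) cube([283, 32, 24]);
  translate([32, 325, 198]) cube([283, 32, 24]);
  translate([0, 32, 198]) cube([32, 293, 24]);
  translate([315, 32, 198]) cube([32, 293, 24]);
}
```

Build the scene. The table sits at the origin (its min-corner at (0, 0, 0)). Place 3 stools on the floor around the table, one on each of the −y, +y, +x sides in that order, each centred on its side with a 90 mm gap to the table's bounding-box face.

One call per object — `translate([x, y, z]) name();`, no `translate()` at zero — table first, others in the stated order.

table();
translate([537, -447, 0]) stool();
translate([537, 1031, 0]) stool();
translate([1511, 292, 0]) stool();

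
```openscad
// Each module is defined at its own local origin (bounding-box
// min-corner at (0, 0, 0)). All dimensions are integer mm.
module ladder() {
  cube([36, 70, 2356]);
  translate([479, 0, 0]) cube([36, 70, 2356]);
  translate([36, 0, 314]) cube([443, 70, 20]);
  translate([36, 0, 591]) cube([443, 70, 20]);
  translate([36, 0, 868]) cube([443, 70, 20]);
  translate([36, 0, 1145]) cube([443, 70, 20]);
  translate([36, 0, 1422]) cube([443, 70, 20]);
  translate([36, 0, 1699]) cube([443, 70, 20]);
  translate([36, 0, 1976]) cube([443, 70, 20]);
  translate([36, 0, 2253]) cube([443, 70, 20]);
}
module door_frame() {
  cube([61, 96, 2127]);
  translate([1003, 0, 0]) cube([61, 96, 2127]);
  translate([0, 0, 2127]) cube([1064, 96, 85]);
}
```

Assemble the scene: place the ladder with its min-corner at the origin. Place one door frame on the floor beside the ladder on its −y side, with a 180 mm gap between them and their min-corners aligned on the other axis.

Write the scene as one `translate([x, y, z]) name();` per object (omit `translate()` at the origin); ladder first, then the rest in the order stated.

ladder();
translate([0, -276, 0]) door_frame();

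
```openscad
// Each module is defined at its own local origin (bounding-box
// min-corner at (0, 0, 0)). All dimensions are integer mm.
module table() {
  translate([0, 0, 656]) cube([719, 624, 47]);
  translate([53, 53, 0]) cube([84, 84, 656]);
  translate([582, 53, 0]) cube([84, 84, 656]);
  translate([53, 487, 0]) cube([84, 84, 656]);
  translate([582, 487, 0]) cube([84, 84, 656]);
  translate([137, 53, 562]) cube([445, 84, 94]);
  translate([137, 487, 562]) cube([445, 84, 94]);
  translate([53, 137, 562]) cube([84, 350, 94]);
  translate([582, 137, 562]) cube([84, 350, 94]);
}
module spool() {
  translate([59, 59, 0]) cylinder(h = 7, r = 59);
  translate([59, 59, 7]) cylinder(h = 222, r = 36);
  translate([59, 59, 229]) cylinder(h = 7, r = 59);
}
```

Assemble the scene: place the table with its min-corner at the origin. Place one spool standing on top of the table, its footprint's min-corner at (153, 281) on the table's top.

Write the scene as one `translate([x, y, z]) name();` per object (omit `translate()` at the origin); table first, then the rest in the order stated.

table();
translate([153, 281, 703]) spool();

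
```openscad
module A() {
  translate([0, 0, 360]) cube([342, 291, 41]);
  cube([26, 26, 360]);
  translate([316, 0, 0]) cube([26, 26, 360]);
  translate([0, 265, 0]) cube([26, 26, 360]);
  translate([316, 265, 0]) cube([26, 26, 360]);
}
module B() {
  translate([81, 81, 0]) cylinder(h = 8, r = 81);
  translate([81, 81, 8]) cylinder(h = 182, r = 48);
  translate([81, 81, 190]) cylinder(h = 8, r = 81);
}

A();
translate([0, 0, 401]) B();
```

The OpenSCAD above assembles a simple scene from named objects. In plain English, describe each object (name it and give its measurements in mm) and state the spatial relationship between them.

A is a simple wooden stool: a rectangular seat 342 mm (x) by 291 mm (y), 41 mm thick, top face at z = 401 mm, on four square legs, each 26×26 mm in cross-section. The legs rest on z = 0, each flush with a corner of the seat.

B is a spool: two coaxial disc flanges of radius 81 mm and thickness 8 mm, joined by a core cylinder of radius 48 mm and height 182 mm. The lower flange rests on z = 0 and the three cylinders share a vertical axis.

The spool is on top of the stool.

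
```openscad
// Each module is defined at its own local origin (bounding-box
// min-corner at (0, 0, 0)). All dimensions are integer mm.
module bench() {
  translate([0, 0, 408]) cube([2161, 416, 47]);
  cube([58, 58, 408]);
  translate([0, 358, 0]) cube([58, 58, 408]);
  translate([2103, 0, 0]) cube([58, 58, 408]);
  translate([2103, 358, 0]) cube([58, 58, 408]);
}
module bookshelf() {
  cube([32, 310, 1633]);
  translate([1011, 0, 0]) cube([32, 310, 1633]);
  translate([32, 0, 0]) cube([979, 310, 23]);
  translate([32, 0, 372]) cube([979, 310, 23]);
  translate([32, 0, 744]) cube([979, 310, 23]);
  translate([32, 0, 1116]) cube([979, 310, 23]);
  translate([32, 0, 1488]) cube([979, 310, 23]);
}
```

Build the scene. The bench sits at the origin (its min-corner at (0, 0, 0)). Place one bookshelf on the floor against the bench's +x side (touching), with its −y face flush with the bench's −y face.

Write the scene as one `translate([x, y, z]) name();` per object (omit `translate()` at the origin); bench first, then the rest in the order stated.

bench();
translate([2161, 0, 0]) bookshelf();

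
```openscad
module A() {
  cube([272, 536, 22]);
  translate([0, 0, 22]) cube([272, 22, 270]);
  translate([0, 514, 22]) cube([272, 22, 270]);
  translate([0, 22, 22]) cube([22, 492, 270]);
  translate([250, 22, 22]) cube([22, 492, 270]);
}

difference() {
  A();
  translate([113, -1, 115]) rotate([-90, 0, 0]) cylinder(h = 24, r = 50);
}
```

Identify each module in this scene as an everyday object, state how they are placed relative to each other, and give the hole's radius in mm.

The subtracted cylinder has r = 50 mm.

A is an open box. The open box has a circular hole through its front wall. The hole's radius is 50 mm.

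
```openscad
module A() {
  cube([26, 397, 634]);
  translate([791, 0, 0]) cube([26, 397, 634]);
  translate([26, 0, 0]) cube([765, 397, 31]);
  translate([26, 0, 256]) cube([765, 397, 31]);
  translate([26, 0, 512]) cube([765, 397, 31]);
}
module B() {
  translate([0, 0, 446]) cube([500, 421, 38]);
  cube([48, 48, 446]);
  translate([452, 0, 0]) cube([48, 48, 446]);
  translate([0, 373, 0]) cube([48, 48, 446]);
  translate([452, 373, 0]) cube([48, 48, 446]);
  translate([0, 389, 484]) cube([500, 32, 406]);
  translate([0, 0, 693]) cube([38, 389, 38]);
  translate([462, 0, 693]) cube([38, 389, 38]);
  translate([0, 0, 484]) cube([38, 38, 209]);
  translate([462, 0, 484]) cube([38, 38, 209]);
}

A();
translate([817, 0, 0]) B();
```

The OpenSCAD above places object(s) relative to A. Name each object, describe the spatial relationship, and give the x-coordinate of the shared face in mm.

The bookshelf's +x face and the chair's −x face are both at x = 817 mm.

A is a bookshelf. B is a chair. The chair is against the bookshelf's +x side, with their −y faces flush. The x-coordinate of the shared face is 817 mm.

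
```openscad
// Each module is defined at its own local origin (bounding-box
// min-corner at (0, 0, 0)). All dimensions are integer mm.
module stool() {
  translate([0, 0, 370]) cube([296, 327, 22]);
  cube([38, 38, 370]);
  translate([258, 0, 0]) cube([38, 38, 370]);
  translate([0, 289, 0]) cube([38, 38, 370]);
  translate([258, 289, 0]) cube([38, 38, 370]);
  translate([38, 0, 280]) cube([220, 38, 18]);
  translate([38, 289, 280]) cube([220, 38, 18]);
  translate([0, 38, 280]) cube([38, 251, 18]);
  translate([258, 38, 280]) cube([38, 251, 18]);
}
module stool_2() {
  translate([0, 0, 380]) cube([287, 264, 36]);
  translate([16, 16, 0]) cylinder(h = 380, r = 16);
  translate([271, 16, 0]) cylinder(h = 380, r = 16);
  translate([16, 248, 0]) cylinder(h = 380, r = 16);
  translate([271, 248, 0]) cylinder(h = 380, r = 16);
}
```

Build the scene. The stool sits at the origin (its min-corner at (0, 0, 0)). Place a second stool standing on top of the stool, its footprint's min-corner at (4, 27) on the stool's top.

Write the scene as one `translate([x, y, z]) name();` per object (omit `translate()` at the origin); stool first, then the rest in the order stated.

stool();
translate([4, 27, 392]) stool_2();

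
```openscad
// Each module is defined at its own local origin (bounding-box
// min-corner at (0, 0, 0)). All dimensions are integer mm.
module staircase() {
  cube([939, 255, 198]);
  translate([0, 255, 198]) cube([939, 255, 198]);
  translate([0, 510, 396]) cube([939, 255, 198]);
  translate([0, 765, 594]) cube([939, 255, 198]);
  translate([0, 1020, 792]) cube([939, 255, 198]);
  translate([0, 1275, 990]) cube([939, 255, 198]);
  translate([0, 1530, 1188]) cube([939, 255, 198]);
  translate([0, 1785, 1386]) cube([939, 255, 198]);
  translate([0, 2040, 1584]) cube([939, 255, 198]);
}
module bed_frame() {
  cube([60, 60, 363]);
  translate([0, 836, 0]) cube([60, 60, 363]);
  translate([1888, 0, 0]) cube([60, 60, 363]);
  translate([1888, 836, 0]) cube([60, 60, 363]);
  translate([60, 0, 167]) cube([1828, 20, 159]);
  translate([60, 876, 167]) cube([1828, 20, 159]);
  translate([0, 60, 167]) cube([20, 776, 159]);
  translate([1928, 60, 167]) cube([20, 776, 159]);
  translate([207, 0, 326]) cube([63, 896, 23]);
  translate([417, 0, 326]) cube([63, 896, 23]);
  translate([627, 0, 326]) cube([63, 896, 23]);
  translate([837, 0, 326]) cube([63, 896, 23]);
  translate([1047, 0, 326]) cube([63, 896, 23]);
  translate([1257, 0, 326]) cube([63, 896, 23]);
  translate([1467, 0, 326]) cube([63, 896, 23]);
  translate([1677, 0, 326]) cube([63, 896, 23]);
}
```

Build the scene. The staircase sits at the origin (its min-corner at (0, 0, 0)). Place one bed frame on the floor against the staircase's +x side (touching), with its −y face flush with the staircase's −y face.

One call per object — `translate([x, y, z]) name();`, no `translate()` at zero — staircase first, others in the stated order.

staircase();
translate([939, 0, 0]) bed_frame();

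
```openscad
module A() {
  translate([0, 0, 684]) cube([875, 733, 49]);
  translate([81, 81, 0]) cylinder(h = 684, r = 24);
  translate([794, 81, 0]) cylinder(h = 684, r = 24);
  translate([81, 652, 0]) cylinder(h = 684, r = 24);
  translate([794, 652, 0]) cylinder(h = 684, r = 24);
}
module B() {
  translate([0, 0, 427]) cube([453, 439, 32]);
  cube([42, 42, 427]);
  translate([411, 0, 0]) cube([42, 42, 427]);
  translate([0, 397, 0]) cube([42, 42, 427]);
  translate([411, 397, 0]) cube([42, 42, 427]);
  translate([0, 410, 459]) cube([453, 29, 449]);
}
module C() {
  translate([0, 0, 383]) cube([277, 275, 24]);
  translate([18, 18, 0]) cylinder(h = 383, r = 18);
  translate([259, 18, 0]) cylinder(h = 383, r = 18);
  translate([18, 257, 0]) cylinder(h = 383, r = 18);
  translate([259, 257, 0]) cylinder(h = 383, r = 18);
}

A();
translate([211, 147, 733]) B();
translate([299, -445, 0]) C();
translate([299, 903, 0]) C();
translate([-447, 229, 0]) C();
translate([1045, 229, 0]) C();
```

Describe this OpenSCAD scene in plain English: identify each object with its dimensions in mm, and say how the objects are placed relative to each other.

A is a table: top 875 mm (x) × 733 mm (y), 49 mm thick, upper face at z = 733 mm, on four round legs of 48 mm diameter, each leg's bounding box inset 57 mm from the nearest pair of top edges, running from z = 0 to the bottom of the top.

B is a chair. The seat is a 453×439×32 mm slab with its top at z = 459 mm, on four 42×42 mm corner legs (flush with the seat edges, standing on z = 0). A flat backrest 29 mm thick, 449 mm tall, spans the full seat width and rises from the seat top along its +y edge, rear face flush with the rear of the seat.

C is a simple wooden stool: a rectangular seat 277 mm (x) by 275 mm (y), 24 mm thick, top face at z = 407 mm, on four round legs, each 36 mm in diameter. The legs rest on z = 0, each leg's axis is inset half a diameter from the nearest pair of seat edges (so the leg's bounding box is flush with the corner).

The chair is on top of the table, centred. Four stools sit around the table at the −y, +y, −x, +x sides.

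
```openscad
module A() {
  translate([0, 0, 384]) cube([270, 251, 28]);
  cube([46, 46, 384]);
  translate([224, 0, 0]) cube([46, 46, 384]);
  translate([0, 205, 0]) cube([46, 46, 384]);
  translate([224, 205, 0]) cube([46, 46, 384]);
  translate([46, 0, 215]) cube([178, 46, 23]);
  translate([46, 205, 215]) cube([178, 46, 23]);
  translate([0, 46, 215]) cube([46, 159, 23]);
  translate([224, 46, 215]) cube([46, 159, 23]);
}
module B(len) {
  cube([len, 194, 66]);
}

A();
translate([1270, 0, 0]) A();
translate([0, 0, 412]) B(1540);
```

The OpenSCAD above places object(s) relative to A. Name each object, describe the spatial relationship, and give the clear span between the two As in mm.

A is a stool. B is a beam. A beam spans the tops of two stools. The clear span between the two stools is 1000 mm.

Second stool starts at x = 1270; first ends at x = 270; clear span = 1270 − 270 = 1000 mm.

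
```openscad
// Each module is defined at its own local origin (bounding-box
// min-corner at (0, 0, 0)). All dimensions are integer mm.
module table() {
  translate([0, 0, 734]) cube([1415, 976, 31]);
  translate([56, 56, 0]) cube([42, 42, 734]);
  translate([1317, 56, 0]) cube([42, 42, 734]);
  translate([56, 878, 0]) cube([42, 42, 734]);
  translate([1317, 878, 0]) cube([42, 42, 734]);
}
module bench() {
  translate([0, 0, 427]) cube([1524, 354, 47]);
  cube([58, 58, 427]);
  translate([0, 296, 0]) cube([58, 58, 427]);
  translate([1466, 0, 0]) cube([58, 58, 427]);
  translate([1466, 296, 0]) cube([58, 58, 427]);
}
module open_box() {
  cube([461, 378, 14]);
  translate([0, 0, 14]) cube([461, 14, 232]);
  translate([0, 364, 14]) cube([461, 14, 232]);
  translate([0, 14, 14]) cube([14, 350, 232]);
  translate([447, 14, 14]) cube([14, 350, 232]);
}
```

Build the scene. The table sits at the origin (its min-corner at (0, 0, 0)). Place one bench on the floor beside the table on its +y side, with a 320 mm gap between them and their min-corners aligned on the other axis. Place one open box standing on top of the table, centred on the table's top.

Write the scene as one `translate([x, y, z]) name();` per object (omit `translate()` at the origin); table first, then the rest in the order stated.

table();
translate([0, 1296, 0]) bench();
translate([477, 299, 765]) open_box();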